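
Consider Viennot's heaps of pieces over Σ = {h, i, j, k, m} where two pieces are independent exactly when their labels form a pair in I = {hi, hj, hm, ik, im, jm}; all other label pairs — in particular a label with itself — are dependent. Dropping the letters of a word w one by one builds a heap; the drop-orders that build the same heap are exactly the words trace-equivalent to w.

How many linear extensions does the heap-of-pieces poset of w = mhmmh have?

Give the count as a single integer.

piece 0:m — minimal
piece 1:h — minimal
piece 2:m rests on {0:m}
piece 3:m rests on {2:m}
piece 4:h rests on {1:h}
minimal pieces: {0:m, 1:h}
ways to finish when only these pieces remain (= sum over removing one remaining piece with nothing left below it):
  1 left: {3}→1  {4}→1
  2 left: {1,4}→1  {2,3}→1  {3,4}→2
  3 left: {0,2,3}→1  {1,3,4}→3  {2,3,4}→3
  placing 0:m first → 6 extensions
  placing 1:h first → 4 extensions
total linear extensions = 10

10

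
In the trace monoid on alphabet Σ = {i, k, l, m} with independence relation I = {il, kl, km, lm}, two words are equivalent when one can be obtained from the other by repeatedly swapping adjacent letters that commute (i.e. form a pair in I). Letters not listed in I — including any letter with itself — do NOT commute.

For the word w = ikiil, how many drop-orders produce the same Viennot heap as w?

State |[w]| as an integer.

5

drop 0:i onto floor
drop 1:k onto {0:i}
drop 2:i onto {1:k}
drop 3:i onto {2:i}
drop 4:l onto floor
ground layer = {0:i, 4:l}
drop-orders for the pieces not yet dropped (sum over which currently-grounded one goes next):
  1 to go: {3} 1  {4} 1
  2 to go: {2,3} 1  {3,4} 2
  3 to go: {1,2,3} 1  {2,3,4} 3
  if 0:i drops first: 4 orders
  if 4:l drops first: 1 orders
heap linearizations: 5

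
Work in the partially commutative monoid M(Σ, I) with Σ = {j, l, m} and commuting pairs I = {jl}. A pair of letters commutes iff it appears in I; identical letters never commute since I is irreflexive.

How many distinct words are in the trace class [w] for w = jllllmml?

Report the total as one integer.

#0=j has no predecessor
#1=l has no predecessor
#2=l depends on [1:l]
#3=l depends on [2:l]
#4=l depends on [3:l]
#5=m depends on [0:j, 4:l]
#6=m depends on [5:m]
#7=l depends on [6:m]
sources: [0:j, 1:l]
N(rest) = Σ N(rest − s) over sources s of rest; N(one piece) = 1:
  size 1 → [7]=1
  size 2 → [6,7]=1
  size 3 → [5,6,7]=1
  size 4 → [0,5,6,7]=1  [4,5,6,7]=1
  size 5 → [0,4,5,6,7]=2  [3,4,5,6,7]=1
  size 6 → [0,3,4,5,6,7]=3  [2,3,4,5,6,7]=1
  first=0(j) contributes 1
  first=1(l) contributes 4
|[w]| = 5

5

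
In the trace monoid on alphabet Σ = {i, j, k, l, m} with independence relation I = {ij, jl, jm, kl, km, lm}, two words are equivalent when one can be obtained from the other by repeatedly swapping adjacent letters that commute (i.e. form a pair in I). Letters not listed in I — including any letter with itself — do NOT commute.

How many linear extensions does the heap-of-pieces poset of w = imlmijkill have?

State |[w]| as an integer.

18

drop 0:i onto floor
drop 1:m onto {0:i}
drop 2:l onto {0:i}
drop 3:m onto {1:m}
drop 4:i onto {2:l, 3:m}
drop 5:j onto floor
drop 6:k onto {4:i, 5:j}
drop 7:i onto {6:k}
drop 8:l onto {7:i}
drop 9:l onto {8:l}
ground layer = {0:i, 5:j}
drop-orders for the pieces not yet dropped (sum over which currently-grounded one goes next):
  1 to go: {9} 1
  2 to go: {8,9} 1
  3 to go: {7,8,9} 1
  4 to go: {6,7,8,9} 1
  5 to go: {4,6,7,8,9} 1  {5,6,7,8,9} 1
  6 to go: {2,4,6,7,8,9} 1  {3,4,6,7,8,9} 1  {4,5,6,7,8,9} 2
  7 to go: {1,3,4,6,7,8,9} 1  {2,3,4,6,7,8,9} 2  {2,4,5,6,7,8,9} 3  {3,4,5,6,7,8,9} 3
  8 to go: {1,2,3,4,6,7,8,9} 3  {1,3,4,5,6,7,8,9} 4  {2,3,4,5,6,7,8,9} 8
  if 0:i drops first: 15 orders
  if 5:j drops first: 3 orders
heap linearizations: 18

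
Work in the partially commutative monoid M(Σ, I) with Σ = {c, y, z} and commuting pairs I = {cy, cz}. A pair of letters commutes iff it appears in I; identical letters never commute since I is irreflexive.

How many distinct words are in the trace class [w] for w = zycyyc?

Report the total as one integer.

0(z) covers ∅
1(y) covers 0:z
2(c) covers ∅
3(y) covers 1:y
4(y) covers 3:y
5(c) covers 2:c
floor of heap: 0:z, 2:c
completions by unplaced set U, small U first (add the entries for U minus each lowest piece of U):
  |U|=1: {4}:1  {5}:1
  |U|=2: {2,5}:1  {3,4}:1  {4,5}:2
  |U|=3: {1,3,4}:1  {2,4,5}:3  {3,4,5}:3
  |U|=4: {0,1,3,4}:1  {1,3,4,5}:4  {2,3,4,5}:6
  start at 0(z): 10
  start at 2(c): 5
sum over floor = 15

15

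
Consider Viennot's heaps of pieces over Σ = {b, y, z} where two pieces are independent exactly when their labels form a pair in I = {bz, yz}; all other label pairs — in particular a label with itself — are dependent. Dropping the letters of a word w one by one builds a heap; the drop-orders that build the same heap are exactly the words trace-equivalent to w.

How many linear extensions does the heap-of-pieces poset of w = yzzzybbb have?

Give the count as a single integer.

56

0(y) covers ∅
1(z) covers ∅
2(z) covers 1:z
3(z) covers 2:z
4(y) covers 0:y
5(b) covers 4:y
6(b) covers 5:b
7(b) covers 6:b
floor of heap: 0:y, 1:z
completions by unplaced set U, small U first (add the entries for U minus each lowest piece of U):
  |U|=1: {3}:1  {7}:1
  |U|=2: {2,3}:1  {3,7}:2  {6,7}:1
  |U|=3: {1,2,3}:1  {2,3,7}:3  {3,6,7}:3  {5,6,7}:1
  |U|=4: {1,2,3,7}:4  {2,3,6,7}:6  {3,5,6,7}:4  {4,5,6,7}:1
  |U|=5: {0,4,5,6,7}:1  {1,2,3,6,7}:10  {2,3,5,6,7}:10  {3,4,5,6,7}:5
  |U|=6: {0,3,4,5,6,7}:6  {1,2,3,5,6,7}:20  {2,3,4,5,6,7}:15
  start at 0(y): 35
  start at 1(z): 21
sum over floor = 56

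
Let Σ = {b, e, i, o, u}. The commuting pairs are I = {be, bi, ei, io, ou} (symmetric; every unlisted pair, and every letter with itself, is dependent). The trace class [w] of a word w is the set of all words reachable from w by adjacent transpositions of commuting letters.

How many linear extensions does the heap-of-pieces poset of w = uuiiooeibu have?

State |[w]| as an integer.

#0=u has no predecessor
#1=u depends on [0:u]
#2=i depends on [1:u]
#3=i depends on [2:i]
#4=o has no predecessor
#5=o depends on [4:o]
#6=e depends on [1:u, 5:o]
#7=i depends on [3:i]
#8=b depends on [1:u, 5:o]
#9=u depends on [6:e, 7:i, 8:b]
sources: [0:u, 4:o]
N(rest) = Σ N(rest − s) over sources s of rest; N(one piece) = 1:
  size 1 → [9]=1
  size 2 → [6,9]=1  [7,9]=1  [8,9]=1
  size 3 → [3,7,9]=1  [6,7,9]=2  [6,8,9]=2  [7,8,9]=2
  size 4 → [2,3,7,9]=1  [3,6,7,9]=3  [3,7,8,9]=3  [5,6,8,9]=2  [6,7,8,9]=6
  size 5 → [2,3,6,7,9]=4  [2,3,7,8,9]=4  [3,6,7,8,9]=12  [4,5,6,8,9]=2  [5,6,7,8,9]=8
  size 6 → [2,3,6,7,8,9]=20  [3,5,6,7,8,9]=20  [4,5,6,7,8,9]=10
  size 7 → [1,2,3,6,7,8,9]=20  [2,3,5,6,7,8,9]=40  [3,4,5,6,7,8,9]=30
  size 8 → [0,1,2,3,6,7,8,9]=20  [1,2,3,5,6,7,8,9]=60  [2,3,4,5,6,7,8,9]=70
  first=0(u) contributes 130
  first=4(o) contributes 80
|[w]| = 210

210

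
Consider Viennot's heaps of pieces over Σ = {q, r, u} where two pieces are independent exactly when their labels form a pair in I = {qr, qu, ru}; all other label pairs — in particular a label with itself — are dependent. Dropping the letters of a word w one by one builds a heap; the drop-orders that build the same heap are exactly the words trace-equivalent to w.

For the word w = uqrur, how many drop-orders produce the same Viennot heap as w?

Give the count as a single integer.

#0=u has no predecessor
#1=q has no predecessor
#2=r has no predecessor
#3=u depends on [0:u]
#4=r depends on [2:r]
sources: [0:u, 1:q, 2:r]
N(rest) = Σ N(rest − s) over sources s of rest; N(one piece) = 1:
  size 1 → [1]=1  [3]=1  [4]=1
  size 2 → [0,3]=1  [1,3]=2  [1,4]=2  [2,4]=1  [3,4]=2
  size 3 → [0,1,3]=3  [0,3,4]=3  [1,2,4]=3  [1,3,4]=6  [2,3,4]=3
  first=0(u) contributes 12
  first=1(q) contributes 6
  first=2(r) contributes 12
|[w]| = 30

30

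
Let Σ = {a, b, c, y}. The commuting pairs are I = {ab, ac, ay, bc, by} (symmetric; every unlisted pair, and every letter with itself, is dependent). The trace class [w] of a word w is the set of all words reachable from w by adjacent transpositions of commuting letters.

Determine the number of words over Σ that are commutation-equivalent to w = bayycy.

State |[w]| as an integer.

piece 0:b — minimal
piece 1:a — minimal
piece 2:y — minimal
piece 3:y rests on {2:y}
piece 4:c rests on {3:y}
piece 5:y rests on {4:c}
minimal pieces: {0:b, 1:a, 2:y}
ways to finish when only these pieces remain (= sum over removing one remaining piece with nothing left below it):
  1 left: {0}→1  {1}→1  {5}→1
  2 left: {0,1}→2  {0,5}→2  {1,5}→2  {4,5}→1
  3 left: {0,1,5}→6  {0,4,5}→3  {1,4,5}→3  {3,4,5}→1
  4 left: {0,1,4,5}→12  {0,3,4,5}→4  {1,3,4,5}→4  {2,3,4,5}→1
  placing 0:b first → 5 extensions
  placing 1:a first → 5 extensions
  placing 2:y first → 20 extensions
total linear extensions = 30

30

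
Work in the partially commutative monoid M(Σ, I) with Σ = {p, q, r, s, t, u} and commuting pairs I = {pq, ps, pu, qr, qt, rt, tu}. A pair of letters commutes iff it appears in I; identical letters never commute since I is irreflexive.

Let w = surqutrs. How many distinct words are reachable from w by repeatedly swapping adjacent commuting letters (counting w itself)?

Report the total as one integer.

piece 0:s — minimal
piece 1:u rests on {0:s}
piece 2:r rests on {1:u}
piece 3:q rests on {1:u}
piece 4:u rests on {2:r, 3:q}
piece 5:t rests on {0:s}
piece 6:r rests on {4:u}
piece 7:s rests on {5:t, 6:r}
minimal pieces: {0:s}
ways to finish when only these pieces remain (= sum over removing one remaining piece with nothing left below it):
  1 left: {7}→1
  2 left: {5,7}→1  {6,7}→1
  3 left: {4,6,7}→1  {5,6,7}→2
  4 left: {2,4,6,7}→1  {3,4,6,7}→1  {4,5,6,7}→3
  5 left: {2,3,4,6,7}→2  {2,4,5,6,7}→4  {3,4,5,6,7}→4
  6 left: {1,2,3,4,6,7}→2  {2,3,4,5,6,7}→10
  placing 0:s first → 12 extensions

12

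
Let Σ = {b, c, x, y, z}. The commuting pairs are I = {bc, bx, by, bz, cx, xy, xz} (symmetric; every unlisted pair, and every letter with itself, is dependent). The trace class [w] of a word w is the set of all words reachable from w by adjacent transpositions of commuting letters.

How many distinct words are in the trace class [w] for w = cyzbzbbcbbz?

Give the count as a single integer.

462

piece 0:c — minimal
piece 1:y rests on {0:c}
piece 2:z rests on {1:y}
piece 3:b — minimal
piece 4:z rests on {2:z}
piece 5:b rests on {3:b}
piece 6:b rests on {5:b}
piece 7:c rests on {4:z}
piece 8:b rests on {6:b}
piece 9:b rests on {8:b}
piece 10:z rests on {7:c}
minimal pieces: {0:c, 3:b}
ways to finish when only these pieces remain (= sum over removing one remaining piece with nothing left below it):
  1 left: {9}→1  {10}→1
  2 left: {7,10}→1  {8,9}→1  {9,10}→2
  3 left: {4,7,10}→1  {6,8,9}→1  {7,9,10}→3  {8,9,10}→3
  4 left: {2,4,7,10}→1  {4,7,9,10}→4  {5,6,8,9}→1  {6,8,9,10}→4  {7,8,9,10}→6
  5 left: {1,2,4,7,10}→1  {2,4,7,9,10}→5  {3,5,6,8,9}→1  {4,7,8,9,10}→10  {5,6,8,9,10}→5  {6,7,8,9,10}→10
  6 left: {0,1,2,4,7,10}→1  {1,2,4,7,9,10}→6  {2,4,7,8,9,10}→15  {3,5,6,8,9,10}→6  {4,6,7,8,9,10}→20  {5,6,7,8,9,10}→15
  7 left: {0,1,2,4,7,9,10}→7  {1,2,4,7,8,9,10}→21  {2,4,6,7,8,9,10}→35  {3,5,6,7,8,9,10}→21  {4,5,6,7,8,9,10}→35
  8 left: {0,1,2,4,7,8,9,10}→28  {1,2,4,6,7,8,9,10}→56  {2,4,5,6,7,8,9,10}→70  {3,4,5,6,7,8,9,10}→56
  9 left: {0,1,2,4,6,7,8,9,10}→84  {1,2,4,5,6,7,8,9,10}→126  {2,3,4,5,6,7,8,9,10}→126
  placing 0:c first → 252 extensions
  placing 3:b first → 210 extensions
total linear extensions = 462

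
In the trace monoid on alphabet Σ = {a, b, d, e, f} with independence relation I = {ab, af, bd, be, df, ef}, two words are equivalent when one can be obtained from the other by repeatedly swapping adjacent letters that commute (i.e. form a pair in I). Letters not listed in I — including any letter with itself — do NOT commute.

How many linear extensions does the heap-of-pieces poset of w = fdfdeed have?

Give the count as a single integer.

drop 0:f onto floor
drop 1:d onto floor
drop 2:f onto {0:f}
drop 3:d onto {1:d}
drop 4:e onto {3:d}
drop 5:e onto {4:e}
drop 6:d onto {5:e}
ground layer = {0:f, 1:d}
drop-orders for the pieces not yet dropped (sum over which currently-grounded one goes next):
  1 to go: {2} 1  {6} 1
  2 to go: {0,2} 1  {2,6} 2  {5,6} 1
  3 to go: {0,2,6} 3  {2,5,6} 3  {4,5,6} 1
  4 to go: {0,2,5,6} 6  {2,4,5,6} 4  {3,4,5,6} 1
  5 to go: {0,2,4,5,6} 10  {1,3,4,5,6} 1  {2,3,4,5,6} 5
  if 0:f drops first: 6 orders
  if 1:d drops first: 15 orders
heap linearizations: 21

21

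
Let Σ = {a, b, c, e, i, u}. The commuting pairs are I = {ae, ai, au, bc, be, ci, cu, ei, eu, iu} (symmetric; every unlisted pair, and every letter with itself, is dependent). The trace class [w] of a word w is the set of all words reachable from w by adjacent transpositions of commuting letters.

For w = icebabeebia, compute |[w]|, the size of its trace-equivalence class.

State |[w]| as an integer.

520

0(i) covers ∅
1(c) covers ∅
2(e) covers 1:c
3(b) covers 0:i
4(a) covers 1:c, 3:b
5(b) covers 4:a
6(e) covers 2:e
7(e) covers 6:e
8(b) covers 5:b
9(i) covers 8:b
10(a) covers 8:b
floor of heap: 0:i, 1:c
completions by unplaced set U, small U first (add the entries for U minus each lowest piece of U):
  |U|=1: {7}:1  {9}:1  {10}:1
  |U|=2: {6,7}:1  {7,9}:2  {7,10}:2  {9,10}:2
  |U|=3: {2,6,7}:1  {6,7,9}:3  {6,7,10}:3  {7,9,10}:6  {8,9,10}:2
  |U|=4: {2,6,7,9}:4  {2,6,7,10}:4  {5,8,9,10}:2  {6,7,9,10}:12  {7,8,9,10}:8
  |U|=5: {2,6,7,9,10}:20  {4,5,8,9,10}:2  {5,7,8,9,10}:10  {6,7,8,9,10}:20
  |U|=6: {2,6,7,8,9,10}:40  {3,4,5,8,9,10}:2  {4,5,7,8,9,10}:12  {5,6,7,8,9,10}:30
  |U|=7: {0,3,4,5,8,9,10}:2  {2,5,6,7,8,9,10}:70  {3,4,5,7,8,9,10}:14  {4,5,6,7,8,9,10}:42
  |U|=8: {0,3,4,5,7,8,9,10}:16  {2,4,5,6,7,8,9,10}:112  {3,4,5,6,7,8,9,10}:56
  |U|=9: {0,3,4,5,6,7,8,9,10}:72  {1,2,4,5,6,7,8,9,10}:112  {2,3,4,5,6,7,8,9,10}:168
  start at 0(i): 280
  start at 1(c): 240
sum over floor = 520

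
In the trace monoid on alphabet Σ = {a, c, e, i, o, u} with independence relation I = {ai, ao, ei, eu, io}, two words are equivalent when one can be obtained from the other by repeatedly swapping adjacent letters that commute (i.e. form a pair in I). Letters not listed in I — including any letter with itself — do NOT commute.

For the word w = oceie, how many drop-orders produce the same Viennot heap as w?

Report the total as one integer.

0(o) covers ∅
1(c) covers 0:o
2(e) covers 1:c
3(i) covers 1:c
4(e) covers 2:e
floor of heap: 0:o
completions by unplaced set U, small U first (add the entries for U minus each lowest piece of U):
  |U|=1: {3}:1  {4}:1
  |U|=2: {2,4}:1  {3,4}:2
  |U|=3: {2,3,4}:3
  start at 0(o): 3

3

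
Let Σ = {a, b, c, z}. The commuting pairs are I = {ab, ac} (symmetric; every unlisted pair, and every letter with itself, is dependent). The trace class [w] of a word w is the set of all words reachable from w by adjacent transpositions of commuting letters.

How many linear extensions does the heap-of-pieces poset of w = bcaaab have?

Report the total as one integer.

20

#0=b has no predecessor
#1=c depends on [0:b]
#2=a has no predecessor
#3=a depends on [2:a]
#4=a depends on [3:a]
#5=b depends on [1:c]
sources: [0:b, 2:a]
N(rest) = Σ N(rest − s) over sources s of rest; N(one piece) = 1:
  size 1 → [4]=1  [5]=1
  size 2 → [1,5]=1  [3,4]=1  [4,5]=2
  size 3 → [0,1,5]=1  [1,4,5]=3  [2,3,4]=1  [3,4,5]=3
  size 4 → [0,1,4,5]=4  [1,3,4,5]=6  [2,3,4,5]=4
  first=0(b) contributes 10
  first=2(a) contributes 10
|[w]| = 20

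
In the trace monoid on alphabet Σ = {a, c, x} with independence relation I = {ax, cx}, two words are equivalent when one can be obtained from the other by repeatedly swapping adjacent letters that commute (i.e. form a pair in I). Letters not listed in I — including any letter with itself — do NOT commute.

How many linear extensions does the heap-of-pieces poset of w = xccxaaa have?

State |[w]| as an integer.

drop 0:x onto floor
drop 1:c onto floor
drop 2:c onto {1:c}
drop 3:x onto {0:x}
drop 4:a onto {2:c}
drop 5:a onto {4:a}
drop 6:a onto {5:a}
ground layer = {0:x, 1:c}
drop-orders for the pieces not yet dropped (sum over which currently-grounded one goes next):
  1 to go: {3} 1  {6} 1
  2 to go: {0,3} 1  {3,6} 2  {5,6} 1
  3 to go: {0,3,6} 3  {3,5,6} 3  {4,5,6} 1
  4 to go: {0,3,5,6} 6  {2,4,5,6} 1  {3,4,5,6} 4
  5 to go: {0,3,4,5,6} 10  {1,2,4,5,6} 1  {2,3,4,5,6} 5
  if 0:x drops first: 6 orders
  if 1:c drops first: 15 orders
heap linearizations: 21

21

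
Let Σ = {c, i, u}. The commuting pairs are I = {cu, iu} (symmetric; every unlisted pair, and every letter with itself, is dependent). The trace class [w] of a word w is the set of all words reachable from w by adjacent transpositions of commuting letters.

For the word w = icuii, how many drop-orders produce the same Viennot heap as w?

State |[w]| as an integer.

5

0(i) covers ∅
1(c) covers 0:i
2(u) covers ∅
3(i) covers 1:c
4(i) covers 3:i
floor of heap: 0:i, 2:u
completions by unplaced set U, small U first (add the entries for U minus each lowest piece of U):
  |U|=1: {2}:1  {4}:1
  |U|=2: {2,4}:2  {3,4}:1
  |U|=3: {1,3,4}:1  {2,3,4}:3
  start at 0(i): 4
  start at 2(u): 1
sum over floor = 5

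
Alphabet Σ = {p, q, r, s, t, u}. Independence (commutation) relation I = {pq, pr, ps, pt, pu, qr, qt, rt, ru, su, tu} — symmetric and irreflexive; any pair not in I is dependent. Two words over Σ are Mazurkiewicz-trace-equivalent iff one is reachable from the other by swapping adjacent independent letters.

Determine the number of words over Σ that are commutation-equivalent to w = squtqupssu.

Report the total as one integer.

280

piece 0:s — minimal
piece 1:q rests on {0:s}
piece 2:u rests on {1:q}
piece 3:t rests on {0:s}
piece 4:q rests on {2:u}
piece 5:u rests on {4:q}
piece 6:p — minimal
piece 7:s rests on {3:t, 4:q}
piece 8:s rests on {7:s}
piece 9:u rests on {5:u}
minimal pieces: {0:s, 6:p}
ways to finish when only these pieces remain (= sum over removing one remaining piece with nothing left below it):
  1 left: {6}→1  {8}→1  {9}→1
  2 left: {5,9}→1  {6,8}→2  {6,9}→2  {7,8}→1  {8,9}→2
  3 left: {3,7,8}→1  {5,6,9}→3  {5,8,9}→3  {6,7,8}→3  {6,8,9}→6  {7,8,9}→3
  4 left: {3,6,7,8}→4  {3,7,8,9}→4  {5,6,8,9}→12  {5,7,8,9}→6  {6,7,8,9}→12
  5 left: {3,5,7,8,9}→10  {3,6,7,8,9}→20  {4,5,7,8,9}→6  {5,6,7,8,9}→30
  6 left: {2,4,5,7,8,9}→6  {3,4,5,7,8,9}→16  {3,5,6,7,8,9}→60  {4,5,6,7,8,9}→36
  7 left: {1,2,4,5,7,8,9}→6  {2,3,4,5,7,8,9}→22  {2,4,5,6,7,8,9}→42  {3,4,5,6,7,8,9}→112
  8 left: {1,2,3,4,5,7,8,9}→28  {1,2,4,5,6,7,8,9}→48  {2,3,4,5,6,7,8,9}→176
  placing 0:s first → 252 extensions
  placing 6:p first → 28 extensions
total linear extensions = 280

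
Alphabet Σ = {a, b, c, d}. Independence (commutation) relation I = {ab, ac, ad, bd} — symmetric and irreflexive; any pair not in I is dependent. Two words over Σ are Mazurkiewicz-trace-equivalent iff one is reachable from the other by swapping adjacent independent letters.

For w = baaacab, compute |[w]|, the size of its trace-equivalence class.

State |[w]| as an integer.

#0=b has no predecessor
#1=a has no predecessor
#2=a depends on [1:a]
#3=a depends on [2:a]
#4=c depends on [0:b]
#5=a depends on [3:a]
#6=b depends on [4:c]
sources: [0:b, 1:a]
N(rest) = Σ N(rest − s) over sources s of rest; N(one piece) = 1:
  size 1 → [5]=1  [6]=1
  size 2 → [3,5]=1  [4,6]=1  [5,6]=2
  size 3 → [0,4,6]=1  [2,3,5]=1  [3,5,6]=3  [4,5,6]=3
  size 4 → [0,4,5,6]=4  [1,2,3,5]=1  [2,3,5,6]=4  [3,4,5,6]=6
  size 5 → [0,3,4,5,6]=10  [1,2,3,5,6]=5  [2,3,4,5,6]=10
  first=0(b) contributes 15
  first=1(a) contributes 20
|[w]| = 35

35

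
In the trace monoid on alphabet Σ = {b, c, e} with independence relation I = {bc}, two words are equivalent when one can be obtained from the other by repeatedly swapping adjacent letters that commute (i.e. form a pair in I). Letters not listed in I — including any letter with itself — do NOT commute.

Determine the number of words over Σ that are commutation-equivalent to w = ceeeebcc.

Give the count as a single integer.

#0=c has no predecessor
#1=e depends on [0:c]
#2=e depends on [1:e]
#3=e depends on [2:e]
#4=e depends on [3:e]
#5=b depends on [4:e]
#6=c depends on [4:e]
#7=c depends on [6:c]
sources: [0:c]
N(rest) = Σ N(rest − s) over sources s of rest; N(one piece) = 1:
  size 1 → [5]=1  [7]=1
  size 2 → [5,7]=2  [6,7]=1
  size 3 → [5,6,7]=3
  size 4 → [4,5,6,7]=3
  size 5 → [3,4,5,6,7]=3
  size 6 → [2,3,4,5,6,7]=3
  first=0(c) contributes 3

3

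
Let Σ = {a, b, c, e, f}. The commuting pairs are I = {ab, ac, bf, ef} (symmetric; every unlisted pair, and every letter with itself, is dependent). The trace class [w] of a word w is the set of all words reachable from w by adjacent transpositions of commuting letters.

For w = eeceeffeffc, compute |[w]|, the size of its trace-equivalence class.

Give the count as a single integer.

35

drop 0:e onto floor
drop 1:e onto {0:e}
drop 2:c onto {1:e}
drop 3:e onto {2:c}
drop 4:e onto {3:e}
drop 5:f onto {2:c}
drop 6:f onto {5:f}
drop 7:e onto {4:e}
drop 8:f onto {6:f}
drop 9:f onto {8:f}
drop 10:c onto {7:e, 9:f}
ground layer = {0:e}
drop-orders for the pieces not yet dropped (sum over which currently-grounded one goes next):
  1 to go: {10} 1
  2 to go: {7,10} 1  {9,10} 1
  3 to go: {4,7,10} 1  {7,9,10} 2  {8,9,10} 1
  4 to go: {3,4,7,10} 1  {4,7,9,10} 3  {6,8,9,10} 1  {7,8,9,10} 3
  5 to go: {3,4,7,9,10} 4  {4,7,8,9,10} 6  {5,6,8,9,10} 1  {6,7,8,9,10} 4
  6 to go: {3,4,7,8,9,10} 10  {4,6,7,8,9,10} 10  {5,6,7,8,9,10} 5
  7 to go: {3,4,6,7,8,9,10} 20  {4,5,6,7,8,9,10} 15
  8 to go: {3,4,5,6,7,8,9,10} 35
  9 to go: {2,3,4,5,6,7,8,9,10} 35
  if 0:e drops first: 35 orders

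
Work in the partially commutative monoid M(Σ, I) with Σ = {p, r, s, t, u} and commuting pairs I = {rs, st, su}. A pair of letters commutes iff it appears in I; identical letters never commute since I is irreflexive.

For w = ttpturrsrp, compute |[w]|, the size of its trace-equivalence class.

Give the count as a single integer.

drop 0:t onto floor
drop 1:t onto {0:t}
drop 2:p onto {1:t}
drop 3:t onto {2:p}
drop 4:u onto {3:t}
drop 5:r onto {4:u}
drop 6:r onto {5:r}
drop 7:s onto {2:p}
drop 8:r onto {6:r}
drop 9:p onto {7:s, 8:r}
ground layer = {0:t}
drop-orders for the pieces not yet dropped (sum over which currently-grounded one goes next):
  1 to go: {9} 1
  2 to go: {7,9} 1  {8,9} 1
  3 to go: {6,8,9} 1  {7,8,9} 2
  4 to go: {5,6,8,9} 1  {6,7,8,9} 3
  5 to go: {4,5,6,8,9} 1  {5,6,7,8,9} 4
  6 to go: {3,4,5,6,8,9} 1  {4,5,6,7,8,9} 5
  7 to go: {3,4,5,6,7,8,9} 6
  8 to go: {2,3,4,5,6,7,8,9} 6
  if 0:t drops first: 6 orders

6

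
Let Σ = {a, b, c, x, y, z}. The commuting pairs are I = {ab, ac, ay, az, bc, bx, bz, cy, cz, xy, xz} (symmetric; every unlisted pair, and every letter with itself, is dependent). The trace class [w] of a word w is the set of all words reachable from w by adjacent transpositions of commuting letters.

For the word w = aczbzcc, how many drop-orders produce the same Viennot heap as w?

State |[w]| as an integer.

piece 0:a — minimal
piece 1:c — minimal
piece 2:z — minimal
piece 3:b — minimal
piece 4:z rests on {2:z}
piece 5:c rests on {1:c}
piece 6:c rests on {5:c}
minimal pieces: {0:a, 1:c, 2:z, 3:b}
ways to finish when only these pieces remain (= sum over removing one remaining piece with nothing left below it):
  1 left: {0}→1  {3}→1  {4}→1  {6}→1
  2 left: {0,3}→2  {0,4}→2  {0,6}→2  {2,4}→1  {3,4}→2  {3,6}→2  {4,6}→2  {5,6}→1
  3 left: {0,2,4}→3  {0,3,4}→6  {0,3,6}→6  {0,4,6}→6  {0,5,6}→3  {1,5,6}→1  {2,3,4}→3  {2,4,6}→3  {3,4,6}→6  {3,5,6}→3  {4,5,6}→3
  4 left: {0,1,5,6}→4  {0,2,3,4}→12  {0,2,4,6}→12  {0,3,4,6}→24  {0,3,5,6}→12  {0,4,5,6}→12  {1,3,5,6}→4  {1,4,5,6}→4  {2,3,4,6}→12  {2,4,5,6}→6  {3,4,5,6}→12
  5 left: {0,1,3,5,6}→20  {0,1,4,5,6}→20  {0,2,3,4,6}→60  {0,2,4,5,6}→30  {0,3,4,5,6}→60  {1,2,4,5,6}→10  {1,3,4,5,6}→20  {2,3,4,5,6}→30
  placing 0:a first → 60 extensions
  placing 1:c first → 180 extensions
  placing 2:z first → 120 extensions
  placing 3:b first → 60 extensions
total linear extensions = 420

420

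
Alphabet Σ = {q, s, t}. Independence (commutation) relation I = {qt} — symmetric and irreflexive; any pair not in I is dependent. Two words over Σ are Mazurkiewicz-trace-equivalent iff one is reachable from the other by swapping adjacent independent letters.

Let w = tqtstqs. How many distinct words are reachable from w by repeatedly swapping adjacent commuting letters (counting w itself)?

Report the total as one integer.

piece 0:t — minimal
piece 1:q — minimal
piece 2:t rests on {0:t}
piece 3:s rests on {1:q, 2:t}
piece 4:t rests on {3:s}
piece 5:q rests on {3:s}
piece 6:s rests on {4:t, 5:q}
minimal pieces: {0:t, 1:q}
ways to finish when only these pieces remain (= sum over removing one remaining piece with nothing left below it):
  1 left: {6}→1
  2 left: {4,6}→1  {5,6}→1
  3 left: {4,5,6}→2
  4 left: {3,4,5,6}→2
  5 left: {1,3,4,5,6}→2  {2,3,4,5,6}→2
  placing 0:t first → 4 extensions
  placing 1:q first → 2 extensions
total linear extensions = 6

6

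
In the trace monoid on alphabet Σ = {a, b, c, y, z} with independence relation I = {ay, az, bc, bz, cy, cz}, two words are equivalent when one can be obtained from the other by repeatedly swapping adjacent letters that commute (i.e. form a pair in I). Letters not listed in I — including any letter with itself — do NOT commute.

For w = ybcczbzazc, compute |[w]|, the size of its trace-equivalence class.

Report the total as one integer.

0(y) covers ∅
1(b) covers 0:y
2(c) covers ∅
3(c) covers 2:c
4(z) covers 0:y
5(b) covers 1:b
6(z) covers 4:z
7(a) covers 3:c, 5:b
8(z) covers 6:z
9(c) covers 7:a
floor of heap: 0:y, 2:c
completions by unplaced set U, small U first (add the entries for U minus each lowest piece of U):
  |U|=1: {8}:1  {9}:1
  |U|=2: {6,8}:1  {7,9}:1  {8,9}:2
  |U|=3: {3,7,9}:1  {4,6,8}:1  {5,7,9}:1  {6,8,9}:3  {7,8,9}:3
  |U|=4: {1,5,7,9}:1  {2,3,7,9}:1  {3,5,7,9}:2  {3,7,8,9}:4  {4,6,8,9}:4  {5,7,8,9}:4  {6,7,8,9}:6
  |U|=5: {1,3,5,7,9}:3  {1,5,7,8,9}:5  {2,3,5,7,9}:3  {2,3,7,8,9}:5  {3,5,7,8,9}:10  {3,6,7,8,9}:10  {4,6,7,8,9}:10  {5,6,7,8,9}:10
  |U|=6: {1,2,3,5,7,9}:6  {1,3,5,7,8,9}:18  {1,5,6,7,8,9}:15  {2,3,5,7,8,9}:18  {2,3,6,7,8,9}:15  {3,4,6,7,8,9}:20  {3,5,6,7,8,9}:30  {4,5,6,7,8,9}:20
  |U|=7: {1,2,3,5,7,8,9}:42  {1,3,5,6,7,8,9}:63  {1,4,5,6,7,8,9}:35  {2,3,4,6,7,8,9}:35  {2,3,5,6,7,8,9}:63  {3,4,5,6,7,8,9}:70
  |U|=8: {0,1,4,5,6,7,8,9}:35  {1,2,3,5,6,7,8,9}:168  {1,3,4,5,6,7,8,9}:168  {2,3,4,5,6,7,8,9}:168
  start at 0(y): 504
  start at 2(c): 203
sum over floor = 707

707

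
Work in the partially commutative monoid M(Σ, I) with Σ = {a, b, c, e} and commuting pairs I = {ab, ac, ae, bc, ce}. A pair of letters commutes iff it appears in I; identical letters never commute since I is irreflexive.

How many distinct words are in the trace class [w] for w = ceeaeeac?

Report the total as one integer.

420

#0=c has no predecessor
#1=e has no predecessor
#2=e depends on [1:e]
#3=a has no predecessor
#4=e depends on [2:e]
#5=e depends on [4:e]
#6=a depends on [3:a]
#7=c depends on [0:c]
sources: [0:c, 1:e, 3:a]
N(rest) = Σ N(rest − s) over sources s of rest; N(one piece) = 1:
  size 1 → [5]=1  [6]=1  [7]=1
  size 2 → [0,7]=1  [3,6]=1  [4,5]=1  [5,6]=2  [5,7]=2  [6,7]=2
  size 3 → [0,5,7]=3  [0,6,7]=3  [2,4,5]=1  [3,5,6]=3  [3,6,7]=3  [4,5,6]=3  [4,5,7]=3  [5,6,7]=6
  size 4 → [0,3,6,7]=6  [0,4,5,7]=6  [0,5,6,7]=12  [1,2,4,5]=1  [2,4,5,6]=4  [2,4,5,7]=4  [3,4,5,6]=6  [3,5,6,7]=12  [4,5,6,7]=12
  size 5 → [0,2,4,5,7]=10  [0,3,5,6,7]=30  [0,4,5,6,7]=30  [1,2,4,5,6]=5  [1,2,4,5,7]=5  [2,3,4,5,6]=10  [2,4,5,6,7]=20  [3,4,5,6,7]=30
  size 6 → [0,1,2,4,5,7]=15  [0,2,4,5,6,7]=60  [0,3,4,5,6,7]=90  [1,2,3,4,5,6]=15  [1,2,4,5,6,7]=30  [2,3,4,5,6,7]=60
  first=0(c) contributes 105
  first=1(e) contributes 210
  first=3(a) contributes 105
|[w]| = 420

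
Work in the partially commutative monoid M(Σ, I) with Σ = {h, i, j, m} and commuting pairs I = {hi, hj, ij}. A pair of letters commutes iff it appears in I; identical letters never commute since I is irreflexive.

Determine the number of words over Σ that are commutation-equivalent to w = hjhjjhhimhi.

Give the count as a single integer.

560

piece 0:h — minimal
piece 1:j — minimal
piece 2:h rests on {0:h}
piece 3:j rests on {1:j}
piece 4:j rests on {3:j}
piece 5:h rests on {2:h}
piece 6:h rests on {5:h}
piece 7:i — minimal
piece 8:m rests on {4:j, 6:h, 7:i}
piece 9:h rests on {8:m}
piece 10:i rests on {8:m}
minimal pieces: {0:h, 1:j, 7:i}
ways to finish when only these pieces remain (= sum over removing one remaining piece with nothing left below it):
  1 left: {9}→1  {10}→1
  2 left: {9,10}→2
  3 left: {8,9,10}→2
  4 left: {4,8,9,10}→2  {6,8,9,10}→2  {7,8,9,10}→2
  5 left: {3,4,8,9,10}→2  {4,6,8,9,10}→4  {4,7,8,9,10}→4  {5,6,8,9,10}→2  {6,7,8,9,10}→4
  6 left: {1,3,4,8,9,10}→2  {2,5,6,8,9,10}→2  {3,4,6,8,9,10}→6  {3,4,7,8,9,10}→6  {4,5,6,8,9,10}→6  {4,6,7,8,9,10}→12  {5,6,7,8,9,10}→6
  7 left: {0,2,5,6,8,9,10}→2  {1,3,4,6,8,9,10}→8  {1,3,4,7,8,9,10}→8  {2,4,5,6,8,9,10}→8  {2,5,6,7,8,9,10}→8  {3,4,5,6,8,9,10}→12  {3,4,6,7,8,9,10}→24  {4,5,6,7,8,9,10}→24
  8 left: {0,2,4,5,6,8,9,10}→10  {0,2,5,6,7,8,9,10}→10  {1,3,4,5,6,8,9,10}→20  {1,3,4,6,7,8,9,10}→40  {2,3,4,5,6,8,9,10}→20  {2,4,5,6,7,8,9,10}→40  {3,4,5,6,7,8,9,10}→60
  9 left: {0,2,3,4,5,6,8,9,10}→30  {0,2,4,5,6,7,8,9,10}→60  {1,2,3,4,5,6,8,9,10}→40  {1,3,4,5,6,7,8,9,10}→120  {2,3,4,5,6,7,8,9,10}→120
  placing 0:h first → 280 extensions
  placing 1:j first → 210 extensions
  placing 7:i first → 70 extensions
total linear extensions = 560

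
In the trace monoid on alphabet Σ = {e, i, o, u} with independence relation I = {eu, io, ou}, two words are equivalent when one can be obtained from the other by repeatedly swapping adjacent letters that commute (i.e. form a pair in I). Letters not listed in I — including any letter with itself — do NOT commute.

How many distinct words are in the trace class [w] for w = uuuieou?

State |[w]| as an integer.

#0=u has no predecessor
#1=u depends on [0:u]
#2=u depends on [1:u]
#3=i depends on [2:u]
#4=e depends on [3:i]
#5=o depends on [4:e]
#6=u depends on [3:i]
sources: [0:u]
N(rest) = Σ N(rest − s) over sources s of rest; N(one piece) = 1:
  size 1 → [5]=1  [6]=1
  size 2 → [4,5]=1  [5,6]=2
  size 3 → [4,5,6]=3
  size 4 → [3,4,5,6]=3
  size 5 → [2,3,4,5,6]=3
  first=0(u) contributes 3

3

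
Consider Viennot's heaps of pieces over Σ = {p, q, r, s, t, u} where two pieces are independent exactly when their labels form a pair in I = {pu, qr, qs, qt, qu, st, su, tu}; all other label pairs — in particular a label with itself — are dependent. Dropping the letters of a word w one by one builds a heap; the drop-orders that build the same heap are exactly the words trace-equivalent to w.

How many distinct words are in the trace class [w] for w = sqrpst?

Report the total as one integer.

6

piece 0:s — minimal
piece 1:q — minimal
piece 2:r rests on {0:s}
piece 3:p rests on {1:q, 2:r}
piece 4:s rests on {3:p}
piece 5:t rests on {3:p}
minimal pieces: {0:s, 1:q}
ways to finish when only these pieces remain (= sum over removing one remaining piece with nothing left below it):
  1 left: {4}→1  {5}→1
  2 left: {4,5}→2
  3 left: {3,4,5}→2
  4 left: {1,3,4,5}→2  {2,3,4,5}→2
  placing 0:s first → 4 extensions
  placing 1:q first → 2 extensions
total linear extensions = 6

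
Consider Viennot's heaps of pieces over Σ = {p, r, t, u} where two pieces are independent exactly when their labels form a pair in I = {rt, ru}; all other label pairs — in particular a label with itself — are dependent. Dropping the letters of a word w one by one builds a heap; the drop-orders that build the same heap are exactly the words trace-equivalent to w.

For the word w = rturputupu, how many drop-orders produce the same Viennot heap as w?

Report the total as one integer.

6

#0=r has no predecessor
#1=t has no predecessor
#2=u depends on [1:t]
#3=r depends on [0:r]
#4=p depends on [2:u, 3:r]
#5=u depends on [4:p]
#6=t depends on [5:u]
#7=u depends on [6:t]
#8=p depends on [7:u]
#9=u depends on [8:p]
sources: [0:r, 1:t]
N(rest) = Σ N(rest − s) over sources s of rest; N(one piece) = 1:
  size 1 → [9]=1
  size 2 → [8,9]=1
  size 3 → [7,8,9]=1
  size 4 → [6,7,8,9]=1
  size 5 → [5,6,7,8,9]=1
  size 6 → [4,5,6,7,8,9]=1
  size 7 → [2,4,5,6,7,8,9]=1  [3,4,5,6,7,8,9]=1
  size 8 → [0,3,4,5,6,7,8,9]=1  [1,2,4,5,6,7,8,9]=1  [2,3,4,5,6,7,8,9]=2
  first=0(r) contributes 3
  first=1(t) contributes 3
|[w]| = 6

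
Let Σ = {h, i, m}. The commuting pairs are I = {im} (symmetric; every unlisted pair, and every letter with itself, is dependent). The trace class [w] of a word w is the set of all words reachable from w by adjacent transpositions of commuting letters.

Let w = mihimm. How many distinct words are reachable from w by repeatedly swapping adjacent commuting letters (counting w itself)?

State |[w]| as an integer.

6

#0=m has no predecessor
#1=i has no predecessor
#2=h depends on [0:m, 1:i]
#3=i depends on [2:h]
#4=m depends on [2:h]
#5=m depends on [4:m]
sources: [0:m, 1:i]
N(rest) = Σ N(rest − s) over sources s of rest; N(one piece) = 1:
  size 1 → [3]=1  [5]=1
  size 2 → [3,5]=2  [4,5]=1
  size 3 → [3,4,5]=3
  size 4 → [2,3,4,5]=3
  first=0(m) contributes 3
  first=1(i) contributes 3
|[w]| = 6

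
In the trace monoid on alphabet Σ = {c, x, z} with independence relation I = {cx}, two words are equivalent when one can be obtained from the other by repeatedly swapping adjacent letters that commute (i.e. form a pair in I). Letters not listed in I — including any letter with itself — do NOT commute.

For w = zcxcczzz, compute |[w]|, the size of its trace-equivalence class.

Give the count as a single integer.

4

0(z) covers ∅
1(c) covers 0:z
2(x) covers 0:z
3(c) covers 1:c
4(c) covers 3:c
5(z) covers 2:x, 4:c
6(z) covers 5:z
7(z) covers 6:z
floor of heap: 0:z
completions by unplaced set U, small U first (add the entries for U minus each lowest piece of U):
  |U|=1: {7}:1
  |U|=2: {6,7}:1
  |U|=3: {5,6,7}:1
  |U|=4: {2,5,6,7}:1  {4,5,6,7}:1
  |U|=5: {2,4,5,6,7}:2  {3,4,5,6,7}:1
  |U|=6: {1,3,4,5,6,7}:1  {2,3,4,5,6,7}:3
  start at 0(z): 4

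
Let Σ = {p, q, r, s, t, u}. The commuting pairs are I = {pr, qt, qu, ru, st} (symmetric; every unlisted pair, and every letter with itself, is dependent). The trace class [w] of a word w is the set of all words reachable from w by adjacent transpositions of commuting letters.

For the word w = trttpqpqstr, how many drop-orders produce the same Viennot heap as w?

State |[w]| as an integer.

3

piece 0:t — minimal
piece 1:r rests on {0:t}
piece 2:t rests on {1:r}
piece 3:t rests on {2:t}
piece 4:p rests on {3:t}
piece 5:q rests on {4:p}
piece 6:p rests on {5:q}
piece 7:q rests on {6:p}
piece 8:s rests on {7:q}
piece 9:t rests on {6:p}
piece 10:r rests on {8:s, 9:t}
minimal pieces: {0:t}
ways to finish when only these pieces remain (= sum over removing one remaining piece with nothing left below it):
  1 left: {10}→1
  2 left: {8,10}→1  {9,10}→1
  3 left: {7,8,10}→1  {8,9,10}→2
  4 left: {7,8,9,10}→3
  5 left: {6,7,8,9,10}→3
  6 left: {5,6,7,8,9,10}→3
  7 left: {4,5,6,7,8,9,10}→3
  8 left: {3,4,5,6,7,8,9,10}→3
  9 left: {2,3,4,5,6,7,8,9,10}→3
  placing 0:t first → 3 extensions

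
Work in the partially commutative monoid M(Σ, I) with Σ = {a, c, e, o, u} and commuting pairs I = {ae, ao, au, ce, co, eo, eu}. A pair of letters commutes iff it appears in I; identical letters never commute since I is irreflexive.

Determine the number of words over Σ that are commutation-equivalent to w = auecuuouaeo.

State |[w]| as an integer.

0(a) covers ∅
1(u) covers ∅
2(e) covers ∅
3(c) covers 0:a, 1:u
4(u) covers 3:c
5(u) covers 4:u
6(o) covers 5:u
7(u) covers 6:o
8(a) covers 3:c
9(e) covers 2:e
10(o) covers 7:u
floor of heap: 0:a, 1:u, 2:e
completions by unplaced set U, small U first (add the entries for U minus each lowest piece of U):
  |U|=1: {8}:1  {9}:1  {10}:1
  |U|=2: {2,9}:1  {7,10}:1  {8,9}:2  {8,10}:2  {9,10}:2
  |U|=3: {2,8,9}:3  {2,9,10}:3  {6,7,10}:1  {7,8,10}:3  {7,9,10}:3  {8,9,10}:6
  |U|=4: {2,7,9,10}:6  {2,8,9,10}:12  {5,6,7,10}:1  {6,7,8,10}:4  {6,7,9,10}:4  {7,8,9,10}:12
  |U|=5: {2,6,7,9,10}:10  {2,7,8,9,10}:30  {4,5,6,7,10}:1  {5,6,7,8,10}:5  {5,6,7,9,10}:5  {6,7,8,9,10}:20
  |U|=6: {2,5,6,7,9,10}:15  {2,6,7,8,9,10}:60  {4,5,6,7,8,10}:6  {4,5,6,7,9,10}:6  {5,6,7,8,9,10}:30
  |U|=7: {2,4,5,6,7,9,10}:21  {2,5,6,7,8,9,10}:105  {3,4,5,6,7,8,10}:6  {4,5,6,7,8,9,10}:42
  |U|=8: {0,3,4,5,6,7,8,10}:6  {1,3,4,5,6,7,8,10}:6  {2,4,5,6,7,8,9,10}:168  {3,4,5,6,7,8,9,10}:48
  |U|=9: {0,1,3,4,5,6,7,8,10}:12  {0,3,4,5,6,7,8,9,10}:54  {1,3,4,5,6,7,8,9,10}:54  {2,3,4,5,6,7,8,9,10}:216
  start at 0(a): 270
  start at 1(u): 270
  start at 2(e): 120
sum over floor = 660

660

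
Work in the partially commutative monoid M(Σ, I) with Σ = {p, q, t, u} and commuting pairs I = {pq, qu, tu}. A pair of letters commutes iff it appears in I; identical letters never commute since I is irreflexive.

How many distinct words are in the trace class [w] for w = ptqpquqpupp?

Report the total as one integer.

84

piece 0:p — minimal
piece 1:t rests on {0:p}
piece 2:q rests on {1:t}
piece 3:p rests on {1:t}
piece 4:q rests on {2:q}
piece 5:u rests on {3:p}
piece 6:q rests on {4:q}
piece 7:p rests on {5:u}
piece 8:u rests on {7:p}
piece 9:p rests on {8:u}
piece 10:p rests on {9:p}
minimal pieces: {0:p}
ways to finish when only these pieces remain (= sum over removing one remaining piece with nothing left below it):
  1 left: {6}→1  {10}→1
  2 left: {4,6}→1  {6,10}→2  {9,10}→1
  3 left: {2,4,6}→1  {4,6,10}→3  {6,9,10}→3  {8,9,10}→1
  4 left: {2,4,6,10}→4  {4,6,9,10}→6  {6,8,9,10}→4  {7,8,9,10}→1
  5 left: {2,4,6,9,10}→10  {4,6,8,9,10}→10  {5,7,8,9,10}→1  {6,7,8,9,10}→5
  6 left: {2,4,6,8,9,10}→20  {3,5,7,8,9,10}→1  {4,6,7,8,9,10}→15  {5,6,7,8,9,10}→6
  7 left: {2,4,6,7,8,9,10}→35  {3,5,6,7,8,9,10}→7  {4,5,6,7,8,9,10}→21
  8 left: {2,4,5,6,7,8,9,10}→56  {3,4,5,6,7,8,9,10}→28
  9 left: {2,3,4,5,6,7,8,9,10}→84
  placing 0:p first → 84 extensions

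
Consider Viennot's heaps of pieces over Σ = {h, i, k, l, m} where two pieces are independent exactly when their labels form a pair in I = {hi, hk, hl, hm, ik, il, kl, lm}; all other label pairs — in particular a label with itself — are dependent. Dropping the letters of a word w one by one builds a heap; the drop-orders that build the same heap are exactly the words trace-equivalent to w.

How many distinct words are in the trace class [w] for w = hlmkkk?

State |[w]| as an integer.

drop 0:h onto floor
drop 1:l onto floor
drop 2:m onto floor
drop 3:k onto {2:m}
drop 4:k onto {3:k}
drop 5:k onto {4:k}
ground layer = {0:h, 1:l, 2:m}
drop-orders for the pieces not yet dropped (sum over which currently-grounded one goes next):
  1 to go: {0} 1  {1} 1  {5} 1
  2 to go: {0,1} 2  {0,5} 2  {1,5} 2  {4,5} 1
  3 to go: {0,1,5} 6  {0,4,5} 3  {1,4,5} 3  {3,4,5} 1
  4 to go: {0,1,4,5} 12  {0,3,4,5} 4  {1,3,4,5} 4  {2,3,4,5} 1
  if 0:h drops first: 5 orders
  if 1:l drops first: 5 orders
  if 2:m drops first: 20 orders
heap linearizations: 30

30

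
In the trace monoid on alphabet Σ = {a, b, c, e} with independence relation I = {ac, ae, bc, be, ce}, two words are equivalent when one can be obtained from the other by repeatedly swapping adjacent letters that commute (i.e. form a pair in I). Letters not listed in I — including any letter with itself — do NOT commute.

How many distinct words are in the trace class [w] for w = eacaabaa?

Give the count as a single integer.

0(e) covers ∅
1(a) covers ∅
2(c) covers ∅
3(a) covers 1:a
4(a) covers 3:a
5(b) covers 4:a
6(a) covers 5:b
7(a) covers 6:a
floor of heap: 0:e, 1:a, 2:c
completions by unplaced set U, small U first (add the entries for U minus each lowest piece of U):
  |U|=1: {0}:1  {2}:1  {7}:1
  |U|=2: {0,2}:2  {0,7}:2  {2,7}:2  {6,7}:1
  |U|=3: {0,2,7}:6  {0,6,7}:3  {2,6,7}:3  {5,6,7}:1
  |U|=4: {0,2,6,7}:12  {0,5,6,7}:4  {2,5,6,7}:4  {4,5,6,7}:1
  |U|=5: {0,2,5,6,7}:20  {0,4,5,6,7}:5  {2,4,5,6,7}:5  {3,4,5,6,7}:1
  |U|=6: {0,2,4,5,6,7}:30  {0,3,4,5,6,7}:6  {1,3,4,5,6,7}:1  {2,3,4,5,6,7}:6
  start at 0(e): 7
  start at 1(a): 42
  start at 2(c): 7
sum over floor = 56

56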